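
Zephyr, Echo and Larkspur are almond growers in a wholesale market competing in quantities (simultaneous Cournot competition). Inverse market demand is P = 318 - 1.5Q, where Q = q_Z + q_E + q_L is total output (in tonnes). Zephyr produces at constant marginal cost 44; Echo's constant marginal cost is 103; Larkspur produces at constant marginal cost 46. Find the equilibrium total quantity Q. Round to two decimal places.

126.83

Zephyr's profit: π_Z = (318 - 1.5Q)q_Z - (44q_Z). Setting ∂π_Z/∂q_Z = 0: 274 - 3q_Z - (3/2)(q_E + q_L) = 0.
Echo's first-order condition: 215 - 3q_E - (3/2)(q_Z + q_L) = 0.
Larkspur's profit: π_L = (318 - 1.5Q)q_L - (46q_L). Setting ∂π_L/∂q_L = 0: 272 - 3q_L - (3/2)(q_Z + q_E) = 0.
Adding the 3 first-order conditions: 761 − 6Q = 0, so Q = 761/6.
Back-substituting: q_Z = (274 − 761/4)/(3/2) = 335/6, q_E = (215 − 761/4)/(3/2) = 33/2, q_L = (272 − 761/4)/(3/2) = 109/2.
Total output Q = 335/6 + 33/2 + 109/2 = 761/6.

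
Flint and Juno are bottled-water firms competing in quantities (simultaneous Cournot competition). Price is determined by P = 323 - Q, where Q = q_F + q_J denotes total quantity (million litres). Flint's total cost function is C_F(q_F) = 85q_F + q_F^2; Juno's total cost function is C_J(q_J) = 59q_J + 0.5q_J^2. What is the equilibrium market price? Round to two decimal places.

207.73

Flint's profit: π_F = (323 - Q)q_F - (85q_F + q_F²). Setting ∂π_F/∂q_F = 0: 238 - 4q_F - (q_J) = 0.
Juno's first-order condition: 264 - 3q_J - (q_F) = 0.
Best responses: q_F = (238 - q_J)/4, q_J = (264 - q_F)/3.
Solving the pair: q_F = 450/11, q_J = 818/11.
Total output Q = 1268/11, so price P = 323 - 1268/11 = 207.7273.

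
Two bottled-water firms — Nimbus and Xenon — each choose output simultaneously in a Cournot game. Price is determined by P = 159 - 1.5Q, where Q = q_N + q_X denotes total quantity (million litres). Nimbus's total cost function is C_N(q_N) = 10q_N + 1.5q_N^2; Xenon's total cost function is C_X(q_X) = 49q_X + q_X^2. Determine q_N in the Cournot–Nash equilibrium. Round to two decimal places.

20.90

Nimbus's profit: π_N = (159 - 1.5Q)q_N - (10q_N + (3/2)q_N²). Setting ∂π_N/∂q_N = 0: 149 - 6q_N - (3/2)(q_X) = 0.
Xenon's profit: π_X = (159 - 1.5Q)q_X - (49q_X + q_X²). Setting ∂π_X/∂q_X = 0: 110 - 5q_X - (3/2)(q_N) = 0.
So q_N = (149 - (3/2)q_X)/6 and q_X = (110 - (3/2)q_N)/5.
Substituting one into the other gives q_N = 20.9009 and q_X = 582/37.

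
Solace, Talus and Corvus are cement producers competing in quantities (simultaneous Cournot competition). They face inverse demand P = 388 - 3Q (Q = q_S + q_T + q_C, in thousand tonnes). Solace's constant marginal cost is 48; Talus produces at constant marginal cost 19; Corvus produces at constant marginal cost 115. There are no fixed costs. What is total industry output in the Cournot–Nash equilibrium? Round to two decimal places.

81.83

Solace's profit: π_S = (388 - 3Q)q_S - (48q_S). Setting ∂π_S/∂q_S = 0: 340 - 6q_S - 3(q_T + q_C) = 0.
Talus's profit: π_T = (388 - 3Q)q_T - (19q_T). Setting ∂π_T/∂q_T = 0: 369 - 6q_T - 3(q_S + q_C) = 0.
Corvus's first-order condition: 273 - 6q_C - 3(q_S + q_T) = 0.
Adding the 3 conditions: 982 − 6Q − 6Q = 0, i.e. Q = 491/6.
Back-substituting: q_S = (340 − 491/2)/3 = 63/2, q_T = (369 − 491/2)/3 = 247/6, q_C = (273 − 491/2)/3 = 55/6.
Total output Q = 63/2 + 247/6 + 55/6 = 491/6.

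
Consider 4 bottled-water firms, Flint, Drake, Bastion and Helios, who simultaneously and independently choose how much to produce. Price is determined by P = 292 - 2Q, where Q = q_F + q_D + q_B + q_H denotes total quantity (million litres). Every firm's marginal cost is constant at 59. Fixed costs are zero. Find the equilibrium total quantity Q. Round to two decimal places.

Each firm earns π_i = (292 - 2Q)q_i - 59q_i.
Setting ∂π_i/∂q_i = 0 with rivals' quantities fixed: 233 - 4q_i - 2·Σ_{j≠i} q_j = 0.
With identical firms every q_j equals q_i, so Σ_{j≠i} q_j = 3q_i and 233 = 10q_i, giving q_i = 233/10.
Total output Q = 233/10 + 233/10 + 233/10 + 233/10 = 466/5.

93.20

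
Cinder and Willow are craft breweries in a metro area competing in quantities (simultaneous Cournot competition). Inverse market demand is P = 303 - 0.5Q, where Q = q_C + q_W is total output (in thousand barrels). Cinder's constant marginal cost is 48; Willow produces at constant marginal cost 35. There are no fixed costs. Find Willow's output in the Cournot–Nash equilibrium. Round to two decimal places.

187.33

Cinder's profit: π_C = (303 - 0.5Q)q_C - (48q_C). Setting ∂π_C/∂q_C = 0: 255 - q_C - (1/2)(q_W) = 0.
Willow's first-order condition: 268 - q_W - (1/2)(q_C) = 0.
Rearranging gives the reaction functions q_C = (255 - (1/2)q_W) and q_W = (268 - (1/2)q_C).
Substituting one into the other gives q_C = 484/3 and q_W = 562/3.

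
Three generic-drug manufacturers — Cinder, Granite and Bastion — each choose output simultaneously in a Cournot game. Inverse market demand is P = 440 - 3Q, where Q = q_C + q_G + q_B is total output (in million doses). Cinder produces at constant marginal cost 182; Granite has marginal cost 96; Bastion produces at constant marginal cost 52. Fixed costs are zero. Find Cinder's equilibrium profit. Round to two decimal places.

36.75

Cinder's profit: π_C = (440 - 3Q)q_C - (182q_C). Setting ∂π_C/∂q_C = 0: 258 - 6q_C - 3(q_G + q_B) = 0.
Granite's profit: π_G = (440 - 3Q)q_G - (96q_G). Setting ∂π_G/∂q_G = 0: 344 - 6q_G - 3(q_C + q_B) = 0.
Bastion's profit: π_B = (440 - 3Q)q_B - (52q_B). Setting ∂π_B/∂q_B = 0: 388 - 6q_B - 3(q_C + q_G) = 0.
Summing all 3 equations gives 990 − 12Q = 0, hence Q = 165/2.
Back-substituting: q_C = (258 − 495/2)/3 = 7/2, q_G = (344 − 495/2)/3 = 193/6, q_B = (388 − 495/2)/3 = 281/6.
Price P = 440 - 3·(165/2) = 385/2.
Cinder's profit: (385/2 - 182)·(7/2) = 147/4.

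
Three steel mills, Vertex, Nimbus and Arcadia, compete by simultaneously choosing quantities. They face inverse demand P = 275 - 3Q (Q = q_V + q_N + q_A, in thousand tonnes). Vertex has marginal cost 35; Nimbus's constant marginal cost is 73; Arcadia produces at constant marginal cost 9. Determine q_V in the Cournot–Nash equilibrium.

Vertex's profit: π_V = (275 - 3Q)q_V - (35q_V). Setting ∂π_V/∂q_V = 0: 240 - 6q_V - 3(q_N + q_A) = 0.
Nimbus's profit: π_N = (275 - 3Q)q_N - (73q_N). Setting ∂π_N/∂q_N = 0: 202 - 6q_N - 3(q_V + q_A) = 0.
Arcadia's profit: π_A = (275 - 3Q)q_A - (9q_A). Setting ∂π_A/∂q_A = 0: 266 - 6q_A - 3(q_V + q_N) = 0.
Adding the 3 conditions: 708 − 6Q − 6Q = 0, i.e. Q = 59.
Back-substituting: q_V = (240 − 177)/3 = 21, q_N = (202 − 177)/3 = 25/3, q_A = (266 − 177)/3 = 89/3.

21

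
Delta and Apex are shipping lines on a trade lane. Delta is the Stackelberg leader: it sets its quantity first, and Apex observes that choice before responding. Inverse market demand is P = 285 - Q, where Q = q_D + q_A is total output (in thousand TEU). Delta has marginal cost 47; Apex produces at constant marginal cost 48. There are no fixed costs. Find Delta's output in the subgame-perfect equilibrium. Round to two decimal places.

The follower Apex best-responds to any q_D: π_A = (285 - Q)q_A - 48q_A.
Setting the follower's marginal profit to zero, 237 - q_D - 2q_A = 0, i.e. q_A = (237 - q_D)/2.
Delta substitutes q_A(q_D) into its own profit: π_D = q_D(285 - q_D - (237 - q_D)/2) - 47q_D = (333/2 - (1/2)q_D)q_D - 47q_D.
Maximising: ∂π_D/∂q_D = 239/2 - q_D = 0, giving q_D = 239/2.
Then q_A = (237 - 239/2)/2 = 235/4.

119.50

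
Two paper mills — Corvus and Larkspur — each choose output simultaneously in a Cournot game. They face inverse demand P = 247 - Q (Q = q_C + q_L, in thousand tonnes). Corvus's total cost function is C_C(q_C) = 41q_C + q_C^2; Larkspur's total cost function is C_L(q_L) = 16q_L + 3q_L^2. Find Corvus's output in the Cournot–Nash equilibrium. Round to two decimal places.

45.71

Corvus's profit: π_C = (247 - Q)q_C - (41q_C + q_C²). Setting ∂π_C/∂q_C = 0: 206 - 4q_C - (q_L) = 0.
Larkspur's profit: π_L = (247 - Q)q_L - (16q_L + 3q_L²). Setting ∂π_L/∂q_L = 0: 231 - 8q_L - (q_C) = 0.
So q_C = (206 - q_L)/4 and q_L = (231 - q_C)/8.
Substituting one into the other gives q_C = 1417/31 and q_L = 718/31.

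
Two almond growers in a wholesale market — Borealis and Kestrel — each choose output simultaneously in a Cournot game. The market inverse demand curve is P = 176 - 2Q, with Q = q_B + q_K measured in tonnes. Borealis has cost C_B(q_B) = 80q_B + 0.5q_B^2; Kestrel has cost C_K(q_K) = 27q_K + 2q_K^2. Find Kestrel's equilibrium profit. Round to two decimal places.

Borealis's profit: π_B = (176 - 2Q)q_B - (80q_B + (1/2)q_B²). Setting ∂π_B/∂q_B = 0: 96 - 5q_B - 2(q_K) = 0.
Kestrel's first-order condition: 149 - 8q_K - 2(q_B) = 0.
So q_B = (96 - 2q_K)/5 and q_K = (149 - 2q_B)/8.
Substituting one into the other gives q_B = 235/18 and q_K = 553/36.
Price P = 176 - 2·(341/12) = 715/6.
Kestrel's profit: (715/6)·(553/36) - 27·(553/36) - 2(553/36)² = 943.8549.

943.85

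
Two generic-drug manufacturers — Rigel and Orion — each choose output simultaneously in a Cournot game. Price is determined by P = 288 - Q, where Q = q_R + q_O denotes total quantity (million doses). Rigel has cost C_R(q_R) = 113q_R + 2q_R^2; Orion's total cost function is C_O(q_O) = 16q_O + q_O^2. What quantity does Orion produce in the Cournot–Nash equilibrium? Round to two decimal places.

63.35

Rigel's profit: π_R = (288 - Q)q_R - (113q_R + 2q_R²). Setting ∂π_R/∂q_R = 0: 175 - 6q_R - (q_O) = 0.
Orion's profit: π_O = (288 - Q)q_O - (16q_O + q_O²). Setting ∂π_O/∂q_O = 0: 272 - 4q_O - (q_R) = 0.
Rearranging gives the reaction functions q_R = (175 - q_O)/6 and q_O = (272 - q_R)/4.
Substituting one into the other gives q_R = 428/23 and q_O = 1457/23.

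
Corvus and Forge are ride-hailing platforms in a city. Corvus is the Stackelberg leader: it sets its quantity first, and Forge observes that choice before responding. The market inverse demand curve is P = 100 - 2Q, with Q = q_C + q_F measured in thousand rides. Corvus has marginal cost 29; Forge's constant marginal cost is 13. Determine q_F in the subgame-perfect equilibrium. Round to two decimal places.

Solve by backward induction. Given q_C, the follower Forge maximises π_F = (100 - 2q_C - 2q_F)q_F - 13q_F.
Setting the follower's marginal profit to zero, 87 - 2q_C - 4q_F = 0, i.e. q_F = (87 - 2q_C)/4.
The leader anticipates this reaction. Substituting into P = 100 - 2Q gives P = 113/2 - q_C, so π_C = (113/2 - q_C)q_C - 29q_C.
Leader FOC: 55/2 - 2q_C = 0, so q_C = 55/4.
Then q_F = (87 - 2·(55/4))/4 = 119/8.

14.88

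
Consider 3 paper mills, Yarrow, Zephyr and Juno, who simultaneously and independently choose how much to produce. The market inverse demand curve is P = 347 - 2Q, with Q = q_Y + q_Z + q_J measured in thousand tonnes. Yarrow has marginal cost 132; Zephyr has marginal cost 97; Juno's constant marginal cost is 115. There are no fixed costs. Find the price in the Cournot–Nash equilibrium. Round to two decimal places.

Yarrow's profit: π_Y = (347 - 2Q)q_Y - (132q_Y). Setting ∂π_Y/∂q_Y = 0: 215 - 4q_Y - 2(q_Z + q_J) = 0.
Zephyr's profit: π_Z = (347 - 2Q)q_Z - (97q_Z). Setting ∂π_Z/∂q_Z = 0: 250 - 4q_Z - 2(q_Y + q_J) = 0.
Juno's first-order condition: 232 - 4q_J - 2(q_Y + q_Z) = 0.
Adding the 3 conditions: 697 − 4Q − 4Q = 0, i.e. Q = 697/8.
Back-substituting: q_Y = (215 − 697/4)/2 = 163/8, q_Z = (250 − 697/4)/2 = 303/8, q_J = (232 − 697/4)/2 = 231/8.
Total output Q = 697/8, so price P = 347 - 2·(697/8) = 691/4.

172.75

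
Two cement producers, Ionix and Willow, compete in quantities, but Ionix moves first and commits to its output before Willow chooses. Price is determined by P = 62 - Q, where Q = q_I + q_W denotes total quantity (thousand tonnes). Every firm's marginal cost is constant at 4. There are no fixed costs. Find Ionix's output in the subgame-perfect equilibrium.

29

Solve by backward induction. Given q_I, the follower Willow maximises π_W = (62 - q_I - q_W)q_W - 4q_W.
∂π_W/∂q_W = 58 - q_I - 2q_W = 0 gives the reaction function q_W = (58 - q_I)/2.
The leader anticipates this reaction. Substituting into P = 62 - Q gives P = 33 - (1/2)q_I, so π_I = (33 - (1/2)q_I)q_I - 4q_I.
Maximising: ∂π_I/∂q_I = 29 - q_I = 0, giving q_I = 29.
Then q_W = (58 - 29)/2 = 29/2.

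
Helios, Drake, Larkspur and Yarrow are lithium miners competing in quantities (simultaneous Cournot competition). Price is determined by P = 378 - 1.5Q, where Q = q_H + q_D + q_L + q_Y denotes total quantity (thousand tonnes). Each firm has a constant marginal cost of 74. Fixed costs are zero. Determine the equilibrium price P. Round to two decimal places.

134.80

Each firm earns π_i = (378 - 1.5Q)q_i - 74q_i.
Setting ∂π_i/∂q_i = 0 with rivals' quantities fixed: 304 - 3q_i - (3/2)·Σ_{j≠i} q_j = 0.
With identical firms every q_j equals q_i, so Σ_{j≠i} q_j = 3q_i and 304 = (15/2)q_i, giving q_i = 608/15.
Total output Q = 162.1333, so price P = 378 - (3/2)·162.1333 = 674/5.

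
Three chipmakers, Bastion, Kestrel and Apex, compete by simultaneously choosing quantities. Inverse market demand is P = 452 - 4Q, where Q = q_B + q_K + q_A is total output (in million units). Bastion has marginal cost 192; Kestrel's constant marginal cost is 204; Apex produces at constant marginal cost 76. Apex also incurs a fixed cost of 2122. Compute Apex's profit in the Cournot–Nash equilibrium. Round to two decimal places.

Bastion's profit: π_B = (452 - 4Q)q_B - (192q_B). Setting ∂π_B/∂q_B = 0: 260 - 8q_B - 4(q_K + q_A) = 0.
Kestrel's first-order condition: 248 - 8q_K - 4(q_B + q_A) = 0.
Apex's profit: π_A = (452 - 4Q)q_A - (76q_A). Setting ∂π_A/∂q_A = 0: 376 - 8q_A - 4(q_B + q_K) = 0.
Summing all 3 equations gives 884 − 16Q = 0, hence Q = 221/4.
Back-substituting: q_B = (260 − 221)/4 = 39/4, q_K = (248 − 221)/4 = 27/4, q_A = (376 − 221)/4 = 155/4.
Price P = 452 - 4·(221/4) = 231.
Apex's profit: (231 - 76)·(155/4) - 2122 = 3884.2500.

3884.25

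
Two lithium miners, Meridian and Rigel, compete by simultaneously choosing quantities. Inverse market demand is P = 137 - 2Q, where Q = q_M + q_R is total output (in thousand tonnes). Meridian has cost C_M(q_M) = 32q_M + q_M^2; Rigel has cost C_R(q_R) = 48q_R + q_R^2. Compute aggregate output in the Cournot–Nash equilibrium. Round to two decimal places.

24.25

Meridian's profit: π_M = (137 - 2Q)q_M - (32q_M + q_M²). Setting ∂π_M/∂q_M = 0: 105 - 6q_M - 2(q_R) = 0.
Rigel's profit: π_R = (137 - 2Q)q_R - (48q_R + q_R²). Setting ∂π_R/∂q_R = 0: 89 - 6q_R - 2(q_M) = 0.
So q_M = (105 - 2q_R)/6 and q_R = (89 - 2q_M)/6.
Substituting one into the other gives q_M = 113/8 and q_R = 81/8.
Total output Q = 113/8 + 81/8 = 97/4.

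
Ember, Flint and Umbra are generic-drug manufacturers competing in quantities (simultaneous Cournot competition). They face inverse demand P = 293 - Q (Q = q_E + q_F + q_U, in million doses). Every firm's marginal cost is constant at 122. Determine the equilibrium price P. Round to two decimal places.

A representative firm's profit is π_i = q_i(293 - Q) - 122q_i.
First-order condition (treating rivals' output as given): 171 - 2q_i - Σ_{j≠i} q_j = 0.
With identical firms every q_j equals q_i, so Σ_{j≠i} q_j = 2q_i and 171 = 4q_i, giving q_i = 171/4.
Total output Q = 513/4, so price P = 293 - 513/4 = 659/4.

164.75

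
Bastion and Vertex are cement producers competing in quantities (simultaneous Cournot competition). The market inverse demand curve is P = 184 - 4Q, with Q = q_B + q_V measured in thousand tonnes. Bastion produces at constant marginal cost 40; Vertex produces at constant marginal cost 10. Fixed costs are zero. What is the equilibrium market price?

78

Bastion's profit: π_B = (184 - 4Q)q_B - (40q_B). Setting ∂π_B/∂q_B = 0: 144 - 8q_B - 4(q_V) = 0.
Vertex's profit: π_V = (184 - 4Q)q_V - (10q_V). Setting ∂π_V/∂q_V = 0: 174 - 8q_V - 4(q_B) = 0.
Best responses: q_B = (144 - 4q_V)/8, q_V = (174 - 4q_B)/8.
Substituting one into the other gives q_B = 19/2 and q_V = 17.
Total output Q = 53/2, so price P = 184 - 4·(53/2) = 78.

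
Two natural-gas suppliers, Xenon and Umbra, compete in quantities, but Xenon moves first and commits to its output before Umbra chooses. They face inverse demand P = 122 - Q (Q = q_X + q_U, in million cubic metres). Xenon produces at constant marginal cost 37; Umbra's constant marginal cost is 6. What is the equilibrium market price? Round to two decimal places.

Solve by backward induction. Given q_X, the follower Umbra maximises π_U = (122 - q_X - q_U)q_U - 6q_U.
∂π_U/∂q_U = 116 - q_X - 2q_U = 0 gives the reaction function q_U = (116 - q_X)/2.
The leader anticipates this reaction. Substituting into P = 122 - Q gives P = 64 - (1/2)q_X, so π_X = (64 - (1/2)q_X)q_X - 37q_X.
Leader FOC: 27 - q_X = 0, so q_X = 27.
Then q_U = (116 - 27)/2 = 89/2.
Total output Q = 143/2, so price P = 122 - 143/2 = 101/2.

50.50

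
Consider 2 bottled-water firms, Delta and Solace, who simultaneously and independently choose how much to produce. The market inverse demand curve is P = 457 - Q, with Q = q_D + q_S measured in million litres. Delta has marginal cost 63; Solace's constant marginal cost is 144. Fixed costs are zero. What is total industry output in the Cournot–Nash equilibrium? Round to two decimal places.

Delta's profit: π_D = (457 - Q)q_D - (63q_D). Setting ∂π_D/∂q_D = 0: 394 - 2q_D - (q_S) = 0.
Solace's profit: π_S = (457 - Q)q_S - (144q_S). Setting ∂π_S/∂q_S = 0: 313 - 2q_S - (q_D) = 0.
Rearranging gives the reaction functions q_D = (394 - q_S)/2 and q_S = (313 - q_D)/2.
Solving the pair: q_D = 475/3, q_S = 232/3.
Total output Q = 475/3 + 232/3 = 707/3.

235.67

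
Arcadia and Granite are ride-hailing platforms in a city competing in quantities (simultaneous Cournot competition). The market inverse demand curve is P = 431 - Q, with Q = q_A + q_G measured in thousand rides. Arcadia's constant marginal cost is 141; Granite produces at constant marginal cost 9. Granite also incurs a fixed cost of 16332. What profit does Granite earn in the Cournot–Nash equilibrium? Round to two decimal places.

Arcadia's profit: π_A = (431 - Q)q_A - (141q_A). Setting ∂π_A/∂q_A = 0: 290 - 2q_A - (q_G) = 0.
Granite's first-order condition: 422 - 2q_G - (q_A) = 0.
Best responses: q_A = (290 - q_G)/2, q_G = (422 - q_A)/2.
Substituting one into the other gives q_A = 158/3 and q_G = 554/3.
Price P = 431 - 712/3 = 581/3.
Granite's profit: (581/3 - 9)·(554/3) - 16332 = 17769.7778.

17769.78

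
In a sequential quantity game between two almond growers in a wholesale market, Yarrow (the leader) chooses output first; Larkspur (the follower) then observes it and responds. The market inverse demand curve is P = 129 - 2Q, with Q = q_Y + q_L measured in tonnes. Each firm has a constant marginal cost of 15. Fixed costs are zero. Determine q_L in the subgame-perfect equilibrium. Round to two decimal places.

Solve by backward induction. Given q_Y, the follower Larkspur maximises π_L = (129 - 2q_Y - 2q_L)q_L - 15q_L.
Setting the follower's marginal profit to zero, 114 - 2q_Y - 4q_L = 0, i.e. q_L = (114 - 2q_Y)/4.
Yarrow substitutes q_L(q_Y) into its own profit: π_Y = q_Y(129 - 2q_Y - (114 - 2q_Y)/2) - 15q_Y = (72 - q_Y)q_Y - 15q_Y.
The leader's first-order condition 57 - 2q_Y = 0 yields q_Y = 57/2.
Then q_L = (114 - 2·(57/2))/4 = 57/4.

14.25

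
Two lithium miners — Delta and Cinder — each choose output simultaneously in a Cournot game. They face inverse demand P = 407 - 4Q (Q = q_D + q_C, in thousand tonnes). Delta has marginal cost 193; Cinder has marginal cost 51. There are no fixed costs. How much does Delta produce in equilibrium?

6

Delta's profit: π_D = (407 - 4Q)q_D - (193q_D). Setting ∂π_D/∂q_D = 0: 214 - 8q_D - 4(q_C) = 0.
Cinder's profit: π_C = (407 - 4Q)q_C - (51q_C). Setting ∂π_C/∂q_C = 0: 356 - 8q_C - 4(q_D) = 0.
Rearranging gives the reaction functions q_D = (214 - 4q_C)/8 and q_C = (356 - 4q_D)/8.
Solving the pair: q_D = 6, q_C = 83/2.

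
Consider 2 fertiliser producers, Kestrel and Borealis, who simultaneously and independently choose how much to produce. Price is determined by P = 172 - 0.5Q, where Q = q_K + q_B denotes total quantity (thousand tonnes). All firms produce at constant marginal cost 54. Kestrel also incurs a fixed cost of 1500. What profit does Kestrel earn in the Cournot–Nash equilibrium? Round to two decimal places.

Each firm earns π_i = (172 - 0.5Q)q_i - 54q_i.
Setting ∂π_i/∂q_i = 0 with rivals' quantities fixed: 118 - q_i - (1/2)q_j = 0.
By symmetry each firm produces the same amount; substituting q_j = q_i yields q_i = 118/(3/2) = 236/3.
Price P = 172 - (1/2)·(472/3) = 280/3.
Kestrel's profit: (280/3 - 54)·(236/3) - 1500 = 1594.2222.

1594.22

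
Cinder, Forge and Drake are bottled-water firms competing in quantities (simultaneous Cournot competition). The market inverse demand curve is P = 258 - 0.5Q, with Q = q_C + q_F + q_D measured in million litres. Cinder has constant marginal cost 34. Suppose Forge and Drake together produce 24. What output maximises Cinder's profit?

212

With rivals' combined output fixed at 24, Cinder's profit is π_C = (258 - (1/2)·24 - (1/2)q_C)q_C - (34q_C) = (246 - (1/2)q_C)q_C - (34q_C).
∂π_C/∂q_C = 212 - q_C = 0, so q_C = 212.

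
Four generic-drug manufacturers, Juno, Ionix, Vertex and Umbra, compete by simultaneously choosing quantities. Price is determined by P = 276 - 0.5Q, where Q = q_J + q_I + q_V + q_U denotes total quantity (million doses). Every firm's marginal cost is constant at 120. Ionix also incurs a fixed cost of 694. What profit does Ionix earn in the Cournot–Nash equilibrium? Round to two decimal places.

1252.88

A representative firm's profit is π_i = q_i(276 - 0.5Q) - 120q_i.
Setting ∂π_i/∂q_i = 0 with rivals' quantities fixed: 156 - q_i - (1/2)·Σ_{j≠i} q_j = 0.
With identical firms every q_j equals q_i, so Σ_{j≠i} q_j = 3q_i and 156 = (5/2)q_i, giving q_i = 312/5.
Price P = 276 - (1/2)·(1248/5) = 756/5.
Ionix's profit: (756/5 - 120)·(312/5) - 694 = 1252.8800.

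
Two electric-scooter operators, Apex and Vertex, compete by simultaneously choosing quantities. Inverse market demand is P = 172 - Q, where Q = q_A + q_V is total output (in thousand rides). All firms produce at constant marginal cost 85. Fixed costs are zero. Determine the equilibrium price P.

Each firm earns π_i = (172 - Q)q_i - 85q_i.
First-order condition (treating rivals' output as given): 87 - 2q_i - q_j = 0.
By symmetry each firm produces the same amount; substituting q_j = q_i yields q_i = 87/3 = 29.
Total output Q = 58, so price P = 172 - 58 = 114.

114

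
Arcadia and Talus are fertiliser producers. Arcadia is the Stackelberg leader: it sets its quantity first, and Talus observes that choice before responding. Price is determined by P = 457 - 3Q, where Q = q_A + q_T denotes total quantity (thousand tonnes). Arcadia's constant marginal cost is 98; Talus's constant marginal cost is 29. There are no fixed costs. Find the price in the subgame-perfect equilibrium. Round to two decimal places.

The follower Talus best-responds to any q_A: π_T = (457 - 3Q)q_T - 29q_T.
Follower FOC: 428 - 3q_A - 6q_T = 0, so q_T(q_A) = (428 - 3q_A)/6.
The leader anticipates this reaction. Substituting into P = 457 - 3Q gives P = 243 - (3/2)q_A, so π_A = (243 - (3/2)q_A)q_A - 98q_A.
Leader FOC: 145 - 3q_A = 0, so q_A = 145/3.
Then q_T = (428 - 3·(145/3))/6 = 283/6.
Total output Q = 191/2, so price P = 457 - 3·(191/2) = 341/2.

170.50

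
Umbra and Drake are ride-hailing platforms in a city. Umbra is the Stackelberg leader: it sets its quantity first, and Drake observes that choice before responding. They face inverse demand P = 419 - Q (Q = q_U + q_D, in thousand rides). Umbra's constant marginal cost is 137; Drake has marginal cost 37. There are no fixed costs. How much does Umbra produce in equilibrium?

91

Solve by backward induction. Given q_U, the follower Drake maximises π_D = (419 - q_U - q_D)q_D - 37q_D.
Follower FOC: 382 - q_U - 2q_D = 0, so q_D(q_U) = (382 - q_U)/2.
The leader anticipates this reaction. Substituting into P = 419 - Q gives P = 228 - (1/2)q_U, so π_U = (228 - (1/2)q_U)q_U - 137q_U.
Leader FOC: 91 - q_U = 0, so q_U = 91.
Then q_D = (382 - 91)/2 = 291/2.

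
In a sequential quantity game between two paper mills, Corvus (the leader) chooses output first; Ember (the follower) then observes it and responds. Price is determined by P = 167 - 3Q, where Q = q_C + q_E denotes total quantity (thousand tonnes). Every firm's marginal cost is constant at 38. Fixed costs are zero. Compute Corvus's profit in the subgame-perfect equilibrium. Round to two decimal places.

The follower Ember best-responds to any q_C: π_E = (167 - 3Q)q_E - 38q_E.
∂π_E/∂q_E = 129 - 3q_C - 6q_E = 0 gives the reaction function q_E = (129 - 3q_C)/6.
The leader anticipates this reaction. Substituting into P = 167 - 3Q gives P = 205/2 - (3/2)q_C, so π_C = (205/2 - (3/2)q_C)q_C - 38q_C.
Leader FOC: 129/2 - 3q_C = 0, so q_C = 43/2.
Then q_E = (129 - 3·(43/2))/6 = 43/4.
Price P = 167 - 3·(129/4) = 281/4.
Corvus's profit: (281/4 - 38)·(43/2) = 693.3750.

693.38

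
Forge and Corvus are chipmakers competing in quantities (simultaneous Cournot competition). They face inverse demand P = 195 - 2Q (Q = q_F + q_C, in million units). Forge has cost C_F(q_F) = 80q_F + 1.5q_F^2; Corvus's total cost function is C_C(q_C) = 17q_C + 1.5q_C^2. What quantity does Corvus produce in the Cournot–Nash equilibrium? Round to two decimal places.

22.58

Forge's profit: π_F = (195 - 2Q)q_F - (80q_F + (3/2)q_F²). Setting ∂π_F/∂q_F = 0: 115 - 7q_F - 2(q_C) = 0.
Corvus's profit: π_C = (195 - 2Q)q_C - (17q_C + (3/2)q_C²). Setting ∂π_C/∂q_C = 0: 178 - 7q_C - 2(q_F) = 0.
Best responses: q_F = (115 - 2q_C)/7, q_C = (178 - 2q_F)/7.
Solving the pair: q_F = 449/45, q_C = 1016/45.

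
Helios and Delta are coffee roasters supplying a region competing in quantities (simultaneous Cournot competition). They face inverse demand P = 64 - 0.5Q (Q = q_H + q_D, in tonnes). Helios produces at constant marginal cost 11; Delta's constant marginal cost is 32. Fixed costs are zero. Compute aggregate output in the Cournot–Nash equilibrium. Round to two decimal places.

56.67

Helios's profit: π_H = (64 - 0.5Q)q_H - (11q_H). Setting ∂π_H/∂q_H = 0: 53 - q_H - (1/2)(q_D) = 0.
Delta's profit: π_D = (64 - 0.5Q)q_D - (32q_D). Setting ∂π_D/∂q_D = 0: 32 - q_D - (1/2)(q_H) = 0.
Best responses: q_H = (53 - (1/2)q_D), q_D = (32 - (1/2)q_H).
Solving the pair: q_H = 148/3, q_D = 22/3.
Total output Q = 148/3 + 22/3 = 170/3.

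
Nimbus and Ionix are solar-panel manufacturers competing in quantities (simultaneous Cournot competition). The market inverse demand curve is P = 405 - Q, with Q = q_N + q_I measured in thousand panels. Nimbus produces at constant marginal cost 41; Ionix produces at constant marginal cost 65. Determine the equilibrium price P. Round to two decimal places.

Nimbus's profit: π_N = (405 - Q)q_N - (41q_N). Setting ∂π_N/∂q_N = 0: 364 - 2q_N - (q_I) = 0.
Ionix's profit: π_I = (405 - Q)q_I - (65q_I). Setting ∂π_I/∂q_I = 0: 340 - 2q_I - (q_N) = 0.
Rearranging gives the reaction functions q_N = (364 - q_I)/2 and q_I = (340 - q_N)/2.
Substituting one into the other gives q_N = 388/3 and q_I = 316/3.
Total output Q = 704/3, so price P = 405 - 704/3 = 511/3.

170.33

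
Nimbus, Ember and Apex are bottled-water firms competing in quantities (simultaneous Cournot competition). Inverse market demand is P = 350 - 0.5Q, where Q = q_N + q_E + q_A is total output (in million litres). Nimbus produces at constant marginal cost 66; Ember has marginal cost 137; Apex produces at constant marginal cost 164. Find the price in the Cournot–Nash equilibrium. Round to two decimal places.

179.25

Nimbus's profit: π_N = (350 - 0.5Q)q_N - (66q_N). Setting ∂π_N/∂q_N = 0: 284 - q_N - (1/2)(q_E + q_A) = 0.
Ember's profit: π_E = (350 - 0.5Q)q_E - (137q_E). Setting ∂π_E/∂q_E = 0: 213 - q_E - (1/2)(q_N + q_A) = 0.
Apex's first-order condition: 186 - q_A - (1/2)(q_N + q_E) = 0.
Adding the 3 first-order conditions: 683 − 2Q = 0, so Q = 683/2.
Back-substituting: q_N = (284 − 683/4)/(1/2) = 453/2, q_E = (213 − 683/4)/(1/2) = 169/2, q_A = (186 − 683/4)/(1/2) = 61/2.
Total output Q = 683/2, so price P = 350 - (1/2)·(683/2) = 717/4.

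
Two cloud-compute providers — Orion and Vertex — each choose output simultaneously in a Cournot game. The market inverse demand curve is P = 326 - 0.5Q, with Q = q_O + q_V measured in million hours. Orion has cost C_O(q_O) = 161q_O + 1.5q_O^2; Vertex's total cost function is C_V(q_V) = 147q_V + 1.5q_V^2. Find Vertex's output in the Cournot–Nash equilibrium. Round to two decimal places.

40.22

Orion's profit: π_O = (326 - 0.5Q)q_O - (161q_O + (3/2)q_O²). Setting ∂π_O/∂q_O = 0: 165 - 4q_O - (1/2)(q_V) = 0.
Vertex's profit: π_V = (326 - 0.5Q)q_V - (147q_V + (3/2)q_V²). Setting ∂π_V/∂q_V = 0: 179 - 4q_V - (1/2)(q_O) = 0.
Rearranging gives the reaction functions q_O = (165 - (1/2)q_V)/4 and q_V = (179 - (1/2)q_O)/4.
Substituting one into the other gives q_O = 326/9 and q_V = 362/9.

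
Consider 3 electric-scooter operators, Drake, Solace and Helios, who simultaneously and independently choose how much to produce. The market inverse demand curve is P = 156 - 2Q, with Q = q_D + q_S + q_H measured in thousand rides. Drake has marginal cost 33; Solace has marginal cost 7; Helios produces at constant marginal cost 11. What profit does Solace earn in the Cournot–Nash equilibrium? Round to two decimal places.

Drake's profit: π_D = (156 - 2Q)q_D - (33q_D). Setting ∂π_D/∂q_D = 0: 123 - 4q_D - 2(q_S + q_H) = 0.
Solace's profit: π_S = (156 - 2Q)q_S - (7q_S). Setting ∂π_S/∂q_S = 0: 149 - 4q_S - 2(q_D + q_H) = 0.
Helios's profit: π_H = (156 - 2Q)q_H - (11q_H). Setting ∂π_H/∂q_H = 0: 145 - 4q_H - 2(q_D + q_S) = 0.
Adding the 3 first-order conditions: 417 − 8Q = 0, so Q = 417/8.
Back-substituting: q_D = (123 − 417/4)/2 = 75/8, q_S = (149 − 417/4)/2 = 179/8, q_H = (145 − 417/4)/2 = 163/8.
Price P = 156 - 2·(417/8) = 207/4.
Solace's profit: (207/4 - 7)·(179/8) = 1001.2813.

1001.28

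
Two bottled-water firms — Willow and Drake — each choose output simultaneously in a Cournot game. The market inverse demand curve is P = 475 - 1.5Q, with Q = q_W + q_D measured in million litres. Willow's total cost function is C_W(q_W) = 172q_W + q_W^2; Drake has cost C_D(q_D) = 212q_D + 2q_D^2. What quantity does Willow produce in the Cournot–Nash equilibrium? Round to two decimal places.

Willow's profit: π_W = (475 - 1.5Q)q_W - (172q_W + q_W²). Setting ∂π_W/∂q_W = 0: 303 - 5q_W - (3/2)(q_D) = 0.
Drake's profit: π_D = (475 - 1.5Q)q_D - (212q_D + 2q_D²). Setting ∂π_D/∂q_D = 0: 263 - 7q_D - (3/2)(q_W) = 0.
So q_W = (303 - (3/2)q_D)/5 and q_D = (263 - (3/2)q_W)/7.
Solving the pair: q_W = 52.7176, q_D = 26.2748.

52.72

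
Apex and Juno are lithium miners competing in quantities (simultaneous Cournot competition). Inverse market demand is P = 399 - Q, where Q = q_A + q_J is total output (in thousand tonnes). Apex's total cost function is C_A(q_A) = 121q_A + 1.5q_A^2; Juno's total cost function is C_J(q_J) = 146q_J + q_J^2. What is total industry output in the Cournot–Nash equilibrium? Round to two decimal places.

Apex's profit: π_A = (399 - Q)q_A - (121q_A + (3/2)q_A²). Setting ∂π_A/∂q_A = 0: 278 - 5q_A - (q_J) = 0.
Juno's first-order condition: 253 - 4q_J - (q_A) = 0.
Best responses: q_A = (278 - q_J)/5, q_J = (253 - q_A)/4.
Solving the pair: q_A = 859/19, q_J = 987/19.
Total output Q = 859/19 + 987/19 = 1846/19.

97.16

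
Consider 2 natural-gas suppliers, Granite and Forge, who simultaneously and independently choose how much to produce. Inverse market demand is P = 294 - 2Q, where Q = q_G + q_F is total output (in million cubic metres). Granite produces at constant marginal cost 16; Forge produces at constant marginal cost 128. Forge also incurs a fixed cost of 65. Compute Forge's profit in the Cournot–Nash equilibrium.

97

Granite's profit: π_G = (294 - 2Q)q_G - (16q_G). Setting ∂π_G/∂q_G = 0: 278 - 4q_G - 2(q_F) = 0.
Forge's first-order condition: 166 - 4q_F - 2(q_G) = 0.
Rearranging gives the reaction functions q_G = (278 - 2q_F)/4 and q_F = (166 - 2q_G)/4.
Solving the pair: q_G = 65, q_F = 9.
Price P = 294 - 2·74 = 146.
Forge's profit: (146 - 128)·9 - 65 = 97.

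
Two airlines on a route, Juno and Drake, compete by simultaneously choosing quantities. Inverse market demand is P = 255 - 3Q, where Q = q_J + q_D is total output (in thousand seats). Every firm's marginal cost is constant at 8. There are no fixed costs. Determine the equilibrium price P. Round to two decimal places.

90.33

Each firm earns π_i = (255 - 3Q)q_i - 8q_i.
Setting ∂π_i/∂q_i = 0 with rivals' quantities fixed: 247 - 6q_i - 3q_j = 0.
By symmetry each firm produces the same amount; substituting q_j = q_i yields q_i = 247/9.
Total output Q = 494/9, so price P = 255 - 3·(494/9) = 271/3.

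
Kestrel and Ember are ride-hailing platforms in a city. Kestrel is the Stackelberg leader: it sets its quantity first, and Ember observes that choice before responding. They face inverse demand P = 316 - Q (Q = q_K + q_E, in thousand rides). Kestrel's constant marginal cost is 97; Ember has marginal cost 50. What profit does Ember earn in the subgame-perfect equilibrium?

The follower Ember best-responds to any q_K: π_E = (316 - Q)q_E - 50q_E.
∂π_E/∂q_E = 266 - q_K - 2q_E = 0 gives the reaction function q_E = (266 - q_K)/2.
Kestrel substitutes q_E(q_K) into its own profit: π_K = q_K(316 - q_K - (266 - q_K)/2) - 97q_K = (183 - (1/2)q_K)q_K - 97q_K.
Leader FOC: 86 - q_K = 0, so q_K = 86.
Then q_E = (266 - 86)/2 = 90.
Price P = 316 - 176 = 140.
Ember's profit: (140 - 50)·90 = 8100.

8100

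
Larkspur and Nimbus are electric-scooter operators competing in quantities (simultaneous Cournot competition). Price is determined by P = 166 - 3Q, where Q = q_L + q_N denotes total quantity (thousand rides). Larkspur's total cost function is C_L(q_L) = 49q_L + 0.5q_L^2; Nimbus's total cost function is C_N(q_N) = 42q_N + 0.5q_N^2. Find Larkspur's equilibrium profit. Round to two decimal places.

Larkspur's profit: π_L = (166 - 3Q)q_L - (49q_L + (1/2)q_L²). Setting ∂π_L/∂q_L = 0: 117 - 7q_L - 3(q_N) = 0.
Nimbus's first-order condition: 124 - 7q_N - 3(q_L) = 0.
So q_L = (117 - 3q_N)/7 and q_N = (124 - 3q_L)/7.
Substituting one into the other gives q_L = 447/40 and q_N = 517/40.
Price P = 166 - 3·(241/10) = 937/10.
Larkspur's profit: (937/10)·(447/40) - 49·(447/40) - (1/2)(447/40)² = 437.0822.

437.08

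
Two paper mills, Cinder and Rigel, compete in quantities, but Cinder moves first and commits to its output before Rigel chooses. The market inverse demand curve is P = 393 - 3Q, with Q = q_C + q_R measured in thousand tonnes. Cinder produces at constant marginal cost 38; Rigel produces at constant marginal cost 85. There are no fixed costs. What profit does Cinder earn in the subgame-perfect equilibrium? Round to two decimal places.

Solve by backward induction. Given q_C, the follower Rigel maximises π_R = (393 - 3q_C - 3q_R)q_R - 85q_R.
∂π_R/∂q_R = 308 - 3q_C - 6q_R = 0 gives the reaction function q_R = (308 - 3q_C)/6.
Cinder substitutes q_R(q_C) into its own profit: π_C = q_C(393 - 3q_C - (308 - 3q_C)/2) - 38q_C = (239 - (3/2)q_C)q_C - 38q_C.
The leader's first-order condition 201 - 3q_C = 0 yields q_C = 67.
Then q_R = (308 - 3·67)/6 = 107/6.
Price P = 393 - 3·(509/6) = 277/2.
Cinder's profit: (277/2 - 38)·67 = 6733.5000.

6733.50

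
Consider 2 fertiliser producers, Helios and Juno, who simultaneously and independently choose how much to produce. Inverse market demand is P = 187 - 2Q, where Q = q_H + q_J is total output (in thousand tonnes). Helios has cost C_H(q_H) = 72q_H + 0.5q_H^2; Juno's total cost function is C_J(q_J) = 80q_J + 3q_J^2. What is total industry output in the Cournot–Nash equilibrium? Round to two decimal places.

Helios's profit: π_H = (187 - 2Q)q_H - (72q_H + (1/2)q_H²). Setting ∂π_H/∂q_H = 0: 115 - 5q_H - 2(q_J) = 0.
Juno's first-order condition: 107 - 10q_J - 2(q_H) = 0.
Best responses: q_H = (115 - 2q_J)/5, q_J = (107 - 2q_H)/10.
Solving the pair: q_H = 468/23, q_J = 305/46.
Total output Q = 468/23 + 305/46 = 1241/46.

26.98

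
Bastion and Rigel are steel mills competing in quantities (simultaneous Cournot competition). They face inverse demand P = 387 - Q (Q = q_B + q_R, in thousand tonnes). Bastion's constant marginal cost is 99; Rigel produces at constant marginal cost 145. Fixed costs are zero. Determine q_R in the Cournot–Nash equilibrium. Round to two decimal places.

65.33

Bastion's profit: π_B = (387 - Q)q_B - (99q_B). Setting ∂π_B/∂q_B = 0: 288 - 2q_B - (q_R) = 0.
Rigel's first-order condition: 242 - 2q_R - (q_B) = 0.
Rearranging gives the reaction functions q_B = (288 - q_R)/2 and q_R = (242 - q_B)/2.
Substituting one into the other gives q_B = 334/3 and q_R = 196/3.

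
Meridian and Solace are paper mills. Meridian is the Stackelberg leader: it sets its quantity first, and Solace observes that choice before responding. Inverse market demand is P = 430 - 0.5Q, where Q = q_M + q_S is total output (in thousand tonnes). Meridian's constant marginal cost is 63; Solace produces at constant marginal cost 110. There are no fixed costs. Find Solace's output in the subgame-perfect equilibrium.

Solve by backward induction. Given q_M, the follower Solace maximises π_S = (430 - (1/2)q_M - (1/2)q_S)q_S - 110q_S.
Setting the follower's marginal profit to zero, 320 - (1/2)q_M - q_S = 0, i.e. q_S = (320 - (1/2)q_M).
The leader anticipates this reaction. Substituting into P = 430 - 0.5Q gives P = 270 - (1/4)q_M, so π_M = (270 - (1/4)q_M)q_M - 63q_M.
Maximising: ∂π_M/∂q_M = 207 - (1/2)q_M = 0, giving q_M = 414.
Then q_S = (320 - (1/2)·414) = 113.

113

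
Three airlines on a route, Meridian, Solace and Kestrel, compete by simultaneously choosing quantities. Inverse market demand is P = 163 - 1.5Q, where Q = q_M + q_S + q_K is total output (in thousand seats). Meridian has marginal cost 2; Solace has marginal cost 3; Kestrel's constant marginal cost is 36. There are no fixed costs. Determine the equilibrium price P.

51

Meridian's profit: π_M = (163 - 1.5Q)q_M - (2q_M). Setting ∂π_M/∂q_M = 0: 161 - 3q_M - (3/2)(q_S + q_K) = 0.
Solace's profit: π_S = (163 - 1.5Q)q_S - (3q_S). Setting ∂π_S/∂q_S = 0: 160 - 3q_S - (3/2)(q_M + q_K) = 0.
Kestrel's profit: π_K = (163 - 1.5Q)q_K - (36q_K). Setting ∂π_K/∂q_K = 0: 127 - 3q_K - (3/2)(q_M + q_S) = 0.
Adding the 3 conditions: 448 − 3Q − 3Q = 0, i.e. Q = 224/3.
Back-substituting: q_M = (161 − 112)/(3/2) = 98/3, q_S = (160 − 112)/(3/2) = 32, q_K = (127 − 112)/(3/2) = 10.
Total output Q = 224/3, so price P = 163 - (3/2)·(224/3) = 51.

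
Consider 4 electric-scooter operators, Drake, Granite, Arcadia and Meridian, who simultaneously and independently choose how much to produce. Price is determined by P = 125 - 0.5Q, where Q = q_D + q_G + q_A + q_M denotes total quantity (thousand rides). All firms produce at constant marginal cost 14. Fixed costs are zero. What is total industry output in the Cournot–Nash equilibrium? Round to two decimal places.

177.60

Each firm earns π_i = (125 - 0.5Q)q_i - 14q_i.
First-order condition (treating rivals' output as given): 111 - q_i - (1/2)·Σ_{j≠i} q_j = 0.
By symmetry each firm produces the same amount; substituting Σ_{j≠i} q_j = 3q_i yields q_i = 111/(5/2) = 222/5.
Total output Q = 222/5 + 222/5 + 222/5 + 222/5 = 888/5.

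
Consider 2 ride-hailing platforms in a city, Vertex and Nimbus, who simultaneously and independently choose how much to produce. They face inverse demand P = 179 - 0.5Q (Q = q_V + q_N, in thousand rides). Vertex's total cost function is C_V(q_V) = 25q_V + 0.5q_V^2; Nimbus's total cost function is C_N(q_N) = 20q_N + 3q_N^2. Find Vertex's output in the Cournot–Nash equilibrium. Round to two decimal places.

Vertex's profit: π_V = (179 - 0.5Q)q_V - (25q_V + (1/2)q_V²). Setting ∂π_V/∂q_V = 0: 154 - 2q_V - (1/2)(q_N) = 0.
Nimbus's profit: π_N = (179 - 0.5Q)q_N - (20q_N + 3q_N²). Setting ∂π_N/∂q_N = 0: 159 - 7q_N - (1/2)(q_V) = 0.
Best responses: q_V = (154 - (1/2)q_N)/2, q_N = (159 - (1/2)q_V)/7.
Solving the pair: q_V = 72.6182, q_N = 964/55.

72.62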